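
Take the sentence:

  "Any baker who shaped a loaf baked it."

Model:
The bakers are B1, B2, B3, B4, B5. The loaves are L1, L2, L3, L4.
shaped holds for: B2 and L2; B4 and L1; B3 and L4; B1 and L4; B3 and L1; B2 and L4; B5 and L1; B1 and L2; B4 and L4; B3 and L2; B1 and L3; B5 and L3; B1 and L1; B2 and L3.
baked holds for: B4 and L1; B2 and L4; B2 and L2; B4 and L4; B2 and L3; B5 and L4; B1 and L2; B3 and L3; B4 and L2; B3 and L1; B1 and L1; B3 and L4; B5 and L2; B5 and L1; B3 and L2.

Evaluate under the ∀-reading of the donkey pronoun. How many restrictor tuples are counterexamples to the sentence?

3

"it" takes "a loaf" as antecedent — a donkey pronoun bound across the clause boundary.
Strong reading: for every (b,l) with shaped(b,l), baked(b,l).
Restrictor pairs: (B1,L1) ✓  (B1,L2) ✓  (B1,L3) ✗  (B1,L4) ✗  (B2,L2) ✓  (B2,L3) ✓  (B2,L4) ✓  (B3,L1) ✓  (B3,L2) ✓  (B3,L4) ✓  (B4,L1) ✓  (B4,L4) ✓  (B5,L1) ✓  (B5,L3) ✗
Counterexamples (restrictor pairs failing the scope): 3.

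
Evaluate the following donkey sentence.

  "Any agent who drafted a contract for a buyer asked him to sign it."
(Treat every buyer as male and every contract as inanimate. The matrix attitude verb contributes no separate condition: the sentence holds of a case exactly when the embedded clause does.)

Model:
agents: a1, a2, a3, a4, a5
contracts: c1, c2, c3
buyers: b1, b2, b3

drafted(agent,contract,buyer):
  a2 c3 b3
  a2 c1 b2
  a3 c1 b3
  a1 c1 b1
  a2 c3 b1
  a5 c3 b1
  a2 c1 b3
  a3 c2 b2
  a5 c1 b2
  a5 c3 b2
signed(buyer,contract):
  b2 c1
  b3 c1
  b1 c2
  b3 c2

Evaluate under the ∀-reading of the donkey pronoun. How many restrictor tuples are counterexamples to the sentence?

"him" takes "a buyer" as antecedent and "it" takes "a contract"; both are donkey pronouns co-varying with the restrictor.
Strong reading: for every (a,c,b) with drafted(a,c,b), signed(b,c).
Restrictor triples: (a1,c1,b1)→signed(b1,c1) ✗  (a2,c1,b2)→signed(b2,c1) ✓  (a2,c1,b3)→signed(b3,c1) ✓  (a2,c3,b1)→signed(b1,c3) ✗  (a2,c3,b3)→signed(b3,c3) ✗  (a3,c1,b3)→signed(b3,c1) ✓  (a3,c2,b2)→signed(b2,c2) ✗  (a5,c1,b2)→signed(b2,c1) ✓  (a5,c3,b1)→signed(b1,c3) ✗  (a5,c3,b2)→signed(b2,c3) ✗
Counterexamples (restrictor triples failing the scope): 6.

6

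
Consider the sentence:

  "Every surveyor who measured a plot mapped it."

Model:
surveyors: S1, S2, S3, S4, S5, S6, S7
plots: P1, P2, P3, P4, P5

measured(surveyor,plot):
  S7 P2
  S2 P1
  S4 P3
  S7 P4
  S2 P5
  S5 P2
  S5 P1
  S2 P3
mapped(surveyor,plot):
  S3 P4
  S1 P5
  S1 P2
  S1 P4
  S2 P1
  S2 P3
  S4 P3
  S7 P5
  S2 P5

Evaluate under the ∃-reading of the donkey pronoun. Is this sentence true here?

False

"it" takes "a plot" as antecedent — a donkey pronoun bound across the clause boundary.
Weak reading: every surveyor s with some measured-plot has at least one measured-plot p such that mapped(s,p).
Per surveyor: S2:✓  S4:✓  S5:✗  S7:✗
S5 has no witness among its measured-plots.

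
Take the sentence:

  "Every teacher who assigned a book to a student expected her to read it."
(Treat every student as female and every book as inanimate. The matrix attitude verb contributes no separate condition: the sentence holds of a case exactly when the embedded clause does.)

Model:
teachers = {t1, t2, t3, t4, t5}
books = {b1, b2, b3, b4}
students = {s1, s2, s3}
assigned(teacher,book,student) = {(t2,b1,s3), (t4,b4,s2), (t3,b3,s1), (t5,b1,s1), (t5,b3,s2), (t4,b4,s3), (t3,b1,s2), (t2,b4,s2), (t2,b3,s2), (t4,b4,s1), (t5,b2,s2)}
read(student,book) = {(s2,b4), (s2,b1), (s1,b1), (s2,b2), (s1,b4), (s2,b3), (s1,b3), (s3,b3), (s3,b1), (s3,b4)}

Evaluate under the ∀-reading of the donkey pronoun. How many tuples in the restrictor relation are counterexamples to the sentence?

0

"her" takes "a student" as antecedent and "it" takes "a book"; both are donkey pronouns co-varying with the restrictor.
Strong reading: for every (t,b,s) with assigned(t,b,s), read(s,b).
Restrictor triples: (t2,b1,s3)→read(s3,b1) ✓  (t2,b3,s2)→read(s2,b3) ✓  (t2,b4,s2)→read(s2,b4) ✓  (t3,b1,s2)→read(s2,b1) ✓  (t3,b3,s1)→read(s1,b3) ✓  (t4,b4,s1)→read(s1,b4) ✓  (t4,b4,s2)→read(s2,b4) ✓  (t4,b4,s3)→read(s3,b4) ✓  (t5,b1,s1)→read(s1,b1) ✓  (t5,b2,s2)→read(s2,b2) ✓  (t5,b3,s2)→read(s2,b3) ✓
Counterexamples (restrictor triples failing the scope): 0.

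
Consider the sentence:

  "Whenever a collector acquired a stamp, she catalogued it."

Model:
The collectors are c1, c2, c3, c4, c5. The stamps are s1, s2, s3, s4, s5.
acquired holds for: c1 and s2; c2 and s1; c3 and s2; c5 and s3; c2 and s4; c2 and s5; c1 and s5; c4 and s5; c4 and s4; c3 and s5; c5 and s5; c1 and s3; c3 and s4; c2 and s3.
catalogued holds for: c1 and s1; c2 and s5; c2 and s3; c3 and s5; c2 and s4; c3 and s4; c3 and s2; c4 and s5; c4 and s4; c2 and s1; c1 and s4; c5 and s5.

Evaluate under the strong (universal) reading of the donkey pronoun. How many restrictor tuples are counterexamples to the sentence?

4

"it" takes "a stamp" as antecedent — a donkey pronoun bound across the clause boundary.
Strong reading: for every (c,s) with acquired(c,s), catalogued(c,s).
Restrictor pairs: (c1,s2) ✗  (c1,s3) ✗  (c1,s5) ✗  (c2,s1) ✓  (c2,s3) ✓  (c2,s4) ✓  (c2,s5) ✓  (c3,s2) ✓  (c3,s4) ✓  (c3,s5) ✓  (c4,s4) ✓  (c4,s5) ✓  (c5,s3) ✗  (c5,s5) ✓
Counterexamples (restrictor pairs failing the scope): 4.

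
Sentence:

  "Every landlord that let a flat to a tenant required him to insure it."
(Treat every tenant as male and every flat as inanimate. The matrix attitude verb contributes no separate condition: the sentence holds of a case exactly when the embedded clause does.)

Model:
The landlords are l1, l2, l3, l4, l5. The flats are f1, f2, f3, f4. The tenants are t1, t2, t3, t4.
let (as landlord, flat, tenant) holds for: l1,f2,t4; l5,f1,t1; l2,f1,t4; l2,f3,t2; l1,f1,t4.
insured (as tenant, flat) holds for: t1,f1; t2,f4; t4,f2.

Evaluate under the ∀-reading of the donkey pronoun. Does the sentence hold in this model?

False

"him" takes "a tenant" as antecedent and "it" takes "a flat"; both are donkey pronouns co-varying with the restrictor.
Strong reading: for every (l,f,t) with let(l,f,t), insured(t,f).
Restrictor triples: (l1,f1,t4)→insured(t4,f1) ✗  (l1,f2,t4)→insured(t4,f2) ✓  (l2,f1,t4)→insured(t4,f1) ✗  (l2,f3,t2)→insured(t2,f3) ✗  (l5,f1,t1)→insured(t1,f1) ✓
Counterexample: (l1,f1,t4) — insured(t4,f1) does not hold.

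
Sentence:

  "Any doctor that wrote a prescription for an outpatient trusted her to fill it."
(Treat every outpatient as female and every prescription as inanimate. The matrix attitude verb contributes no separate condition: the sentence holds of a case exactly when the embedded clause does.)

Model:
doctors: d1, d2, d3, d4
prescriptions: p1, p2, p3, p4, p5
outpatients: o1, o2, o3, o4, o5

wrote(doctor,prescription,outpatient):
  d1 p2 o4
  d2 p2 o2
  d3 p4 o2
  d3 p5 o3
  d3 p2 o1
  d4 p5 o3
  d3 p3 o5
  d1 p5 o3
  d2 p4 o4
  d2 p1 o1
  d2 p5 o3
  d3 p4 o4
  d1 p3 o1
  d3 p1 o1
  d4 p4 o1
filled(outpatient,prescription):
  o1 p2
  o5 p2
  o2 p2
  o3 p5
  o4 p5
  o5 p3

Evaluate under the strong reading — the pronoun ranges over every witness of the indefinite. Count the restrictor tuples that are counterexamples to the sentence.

"her" takes "an outpatient" as antecedent and "it" takes "a prescription"; both are donkey pronouns co-varying with the restrictor.
Strong reading: for every (d,p,o) with wrote(d,p,o), filled(o,p).
Restrictor triples: (d1,p2,o4)→filled(o4,p2) ✗  (d1,p3,o1)→filled(o1,p3) ✗  (d1,p5,o3)→filled(o3,p5) ✓  (d2,p1,o1)→filled(o1,p1) ✗  (d2,p2,o2)→filled(o2,p2) ✓  (d2,p4,o4)→filled(o4,p4) ✗  (d2,p5,o3)→filled(o3,p5) ✓  (d3,p1,o1)→filled(o1,p1) ✗  (d3,p2,o1)→filled(o1,p2) ✓  (d3,p3,o5)→filled(o5,p3) ✓  (d3,p4,o2)→filled(o2,p4) ✗  (d3,p4,o4)→filled(o4,p4) ✗  (d3,p5,o3)→filled(o3,p5) ✓  (d4,p4,o1)→filled(o1,p4) ✗  (d4,p5,o3)→filled(o3,p5) ✓
Counterexamples (restrictor triples failing the scope): 8.

8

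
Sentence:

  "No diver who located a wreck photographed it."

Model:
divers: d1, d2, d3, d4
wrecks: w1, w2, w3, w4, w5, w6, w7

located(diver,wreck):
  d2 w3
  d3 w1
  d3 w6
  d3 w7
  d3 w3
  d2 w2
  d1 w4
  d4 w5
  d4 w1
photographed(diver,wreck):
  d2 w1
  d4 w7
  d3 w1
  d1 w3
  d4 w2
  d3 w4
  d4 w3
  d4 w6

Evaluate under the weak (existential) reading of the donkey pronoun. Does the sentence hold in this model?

False

"it" takes "a wreck" as antecedent — a donkey pronoun bound across the clause boundary.
Truth condition: for no (d,w) with located(d,w) does photographed(d,w) hold.
Restrictor pairs — does the scope hold? (d1,w4):fails  (d2,w2):fails  (d2,w3):fails  (d3,w1):holds  (d3,w3):fails  (d3,w6):fails  (d3,w7):fails  (d4,w1):fails  (d4,w5):fails
Scope holds for 1 pair(s), so the sentence is false.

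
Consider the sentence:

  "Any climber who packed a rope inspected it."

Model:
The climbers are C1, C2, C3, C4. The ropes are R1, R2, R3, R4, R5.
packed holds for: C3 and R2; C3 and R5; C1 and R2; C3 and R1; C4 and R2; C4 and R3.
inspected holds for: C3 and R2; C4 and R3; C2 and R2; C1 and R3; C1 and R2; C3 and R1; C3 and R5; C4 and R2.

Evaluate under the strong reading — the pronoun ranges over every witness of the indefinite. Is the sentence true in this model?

"it" takes "a rope" as antecedent — a donkey pronoun bound across the clause boundary.
Strong reading: for every (c,r) with packed(c,r), inspected(c,r).
Restrictor pairs: (C1,R2) ✓  (C3,R1) ✓  (C3,R2) ✓  (C3,R5) ✓  (C4,R2) ✓  (C4,R3) ✓
Every restrictor pair satisfies the scope.

True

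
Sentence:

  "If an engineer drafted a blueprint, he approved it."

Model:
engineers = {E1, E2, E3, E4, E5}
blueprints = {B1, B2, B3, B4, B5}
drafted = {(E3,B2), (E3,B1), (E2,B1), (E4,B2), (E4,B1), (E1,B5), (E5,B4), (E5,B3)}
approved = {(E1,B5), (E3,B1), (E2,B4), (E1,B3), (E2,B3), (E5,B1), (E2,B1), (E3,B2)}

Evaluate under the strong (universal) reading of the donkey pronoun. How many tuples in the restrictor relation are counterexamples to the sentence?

4

"it" takes "a blueprint" as antecedent — a donkey pronoun bound across the clause boundary.
Strong reading: for every (e,b) with drafted(e,b), approved(e,b).
Restrictor pairs: (E1,B5) ✓  (E2,B1) ✓  (E3,B1) ✓  (E3,B2) ✓  (E4,B1) ✗  (E4,B2) ✗  (E5,B3) ✗  (E5,B4) ✗
Counterexamples (restrictor pairs failing the scope): 4.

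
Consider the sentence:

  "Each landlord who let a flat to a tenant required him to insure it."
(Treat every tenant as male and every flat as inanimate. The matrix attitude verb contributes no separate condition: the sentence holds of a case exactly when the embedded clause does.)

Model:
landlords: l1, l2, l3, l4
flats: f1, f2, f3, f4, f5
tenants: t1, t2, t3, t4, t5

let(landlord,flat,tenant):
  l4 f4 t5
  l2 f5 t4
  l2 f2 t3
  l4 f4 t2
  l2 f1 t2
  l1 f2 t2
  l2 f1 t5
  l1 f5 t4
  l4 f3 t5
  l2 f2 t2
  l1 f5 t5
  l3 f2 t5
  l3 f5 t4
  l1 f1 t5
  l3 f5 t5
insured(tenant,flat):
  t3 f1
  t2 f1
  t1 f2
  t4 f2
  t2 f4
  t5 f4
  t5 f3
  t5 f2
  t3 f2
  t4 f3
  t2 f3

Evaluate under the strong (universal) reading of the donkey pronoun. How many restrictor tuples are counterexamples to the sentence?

9

"him" takes "a tenant" as antecedent and "it" takes "a flat"; both are donkey pronouns co-varying with the restrictor.
Strong reading: for every (l,f,t) with let(l,f,t), insured(t,f).
Restrictor triples: (l1,f1,t5)→insured(t5,f1) ✗  (l1,f2,t2)→insured(t2,f2) ✗  (l1,f5,t4)→insured(t4,f5) ✗  (l1,f5,t5)→insured(t5,f5) ✗  (l2,f1,t2)→insured(t2,f1) ✓  (l2,f1,t5)→insured(t5,f1) ✗  (l2,f2,t2)→insured(t2,f2) ✗  (l2,f2,t3)→insured(t3,f2) ✓  (l2,f5,t4)→insured(t4,f5) ✗  (l3,f2,t5)→insured(t5,f2) ✓  (l3,f5,t4)→insured(t4,f5) ✗  (l3,f5,t5)→insured(t5,f5) ✗  (l4,f3,t5)→insured(t5,f3) ✓  (l4,f4,t2)→insured(t2,f4) ✓  (l4,f4,t5)→insured(t5,f4) ✓
Counterexamples (restrictor triples failing the scope): 9.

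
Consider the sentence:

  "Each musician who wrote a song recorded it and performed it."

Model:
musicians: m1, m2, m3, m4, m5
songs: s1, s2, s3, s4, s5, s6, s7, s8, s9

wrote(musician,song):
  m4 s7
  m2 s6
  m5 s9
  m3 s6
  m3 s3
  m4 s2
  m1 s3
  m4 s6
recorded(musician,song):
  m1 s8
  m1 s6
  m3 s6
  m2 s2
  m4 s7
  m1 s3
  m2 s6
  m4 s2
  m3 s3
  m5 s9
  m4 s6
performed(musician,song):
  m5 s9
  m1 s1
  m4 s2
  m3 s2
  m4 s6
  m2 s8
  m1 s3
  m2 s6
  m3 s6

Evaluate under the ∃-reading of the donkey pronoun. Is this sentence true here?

"it" takes "a song" as antecedent — a donkey pronoun bound across the clause boundary.
Weak reading: every musician m with some wrote-song has at least one wrote-song s such that recorded(m,s) ∧ performed(m,s).
Per musician: m1:✓  m2:✓  m3:✓  m4:✓  m5:✓
Every musician in the restrictor has a witness.

True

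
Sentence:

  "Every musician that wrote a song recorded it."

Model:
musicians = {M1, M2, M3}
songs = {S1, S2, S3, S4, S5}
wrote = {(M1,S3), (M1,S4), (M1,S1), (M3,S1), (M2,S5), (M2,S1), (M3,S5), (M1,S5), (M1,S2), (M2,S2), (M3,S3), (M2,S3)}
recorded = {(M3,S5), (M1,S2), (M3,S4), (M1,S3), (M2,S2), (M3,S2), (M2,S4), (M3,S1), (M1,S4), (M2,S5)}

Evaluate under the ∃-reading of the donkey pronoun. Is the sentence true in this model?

True

"it" takes "a song" as antecedent — a donkey pronoun bound across the clause boundary.
Weak reading: every musician m with some wrote-song has at least one wrote-song s such that recorded(m,s).
Per musician: M1:✓  M2:✓  M3:✓
Every musician in the restrictor has a witness.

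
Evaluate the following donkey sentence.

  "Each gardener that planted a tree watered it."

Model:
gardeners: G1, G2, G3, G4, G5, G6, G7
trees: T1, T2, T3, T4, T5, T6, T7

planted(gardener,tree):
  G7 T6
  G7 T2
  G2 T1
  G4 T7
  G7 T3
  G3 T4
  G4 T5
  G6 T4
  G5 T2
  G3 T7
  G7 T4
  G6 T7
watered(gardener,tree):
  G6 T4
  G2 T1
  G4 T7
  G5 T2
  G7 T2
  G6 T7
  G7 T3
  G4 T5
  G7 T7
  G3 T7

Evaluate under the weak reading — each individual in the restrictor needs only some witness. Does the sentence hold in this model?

"it" takes "a tree" as antecedent — a donkey pronoun bound across the clause boundary.
Weak reading: every gardener g with some planted-tree has at least one planted-tree t such that watered(g,t).
Per gardener: G2:✓  G3:✓  G4:✓  G5:✓  G6:✓  G7:✓
Every gardener in the restrictor has a witness.

True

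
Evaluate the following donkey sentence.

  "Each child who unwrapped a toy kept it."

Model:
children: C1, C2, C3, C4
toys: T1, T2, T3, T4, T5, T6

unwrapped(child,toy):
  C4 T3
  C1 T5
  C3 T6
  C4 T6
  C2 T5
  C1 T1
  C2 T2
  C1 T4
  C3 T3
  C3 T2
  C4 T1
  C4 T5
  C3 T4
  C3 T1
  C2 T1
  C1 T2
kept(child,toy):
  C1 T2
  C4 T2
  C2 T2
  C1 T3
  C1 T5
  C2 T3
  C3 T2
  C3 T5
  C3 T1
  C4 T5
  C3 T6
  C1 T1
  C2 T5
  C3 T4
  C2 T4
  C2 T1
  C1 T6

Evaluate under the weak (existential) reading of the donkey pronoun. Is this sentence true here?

True

"it" takes "a toy" as antecedent — a donkey pronoun bound across the clause boundary.
Weak reading: every child c with some unwrapped-toy has at least one unwrapped-toy t such that kept(c,t).
Per child: C1:✓  C2:✓  C3:✓  C4:✓
Every child in the restrictor has a witness.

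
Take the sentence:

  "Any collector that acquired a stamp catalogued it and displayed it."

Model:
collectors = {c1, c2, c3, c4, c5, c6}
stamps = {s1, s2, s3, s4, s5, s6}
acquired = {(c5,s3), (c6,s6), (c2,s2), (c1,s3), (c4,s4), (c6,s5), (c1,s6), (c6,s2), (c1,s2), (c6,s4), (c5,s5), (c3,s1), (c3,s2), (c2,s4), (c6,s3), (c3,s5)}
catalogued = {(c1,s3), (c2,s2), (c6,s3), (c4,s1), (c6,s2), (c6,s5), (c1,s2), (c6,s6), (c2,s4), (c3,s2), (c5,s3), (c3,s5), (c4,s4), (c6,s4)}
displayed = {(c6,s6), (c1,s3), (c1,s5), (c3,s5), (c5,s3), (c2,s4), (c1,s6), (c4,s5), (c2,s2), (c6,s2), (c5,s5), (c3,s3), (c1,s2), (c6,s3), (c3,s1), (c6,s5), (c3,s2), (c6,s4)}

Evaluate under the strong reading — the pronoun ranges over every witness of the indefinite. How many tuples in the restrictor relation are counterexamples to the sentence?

4

"it" takes "a stamp" as antecedent — a donkey pronoun bound across the clause boundary.
Strong reading: for every (c,s) with acquired(c,s), catalogued(c,s) ∧ displayed(c,s).
Restrictor pairs: (c1,s2) ✓  (c1,s3) ✓  (c1,s6) ✗  (c2,s2) ✓  (c2,s4) ✓  (c3,s1) ✗  (c3,s2) ✓  (c3,s5) ✓  (c4,s4) ✗  (c5,s3) ✓  (c5,s5) ✗  (c6,s2) ✓  (c6,s3) ✓  (c6,s4) ✓  (c6,s5) ✓  (c6,s6) ✓
Counterexamples (restrictor pairs failing the scope): 4.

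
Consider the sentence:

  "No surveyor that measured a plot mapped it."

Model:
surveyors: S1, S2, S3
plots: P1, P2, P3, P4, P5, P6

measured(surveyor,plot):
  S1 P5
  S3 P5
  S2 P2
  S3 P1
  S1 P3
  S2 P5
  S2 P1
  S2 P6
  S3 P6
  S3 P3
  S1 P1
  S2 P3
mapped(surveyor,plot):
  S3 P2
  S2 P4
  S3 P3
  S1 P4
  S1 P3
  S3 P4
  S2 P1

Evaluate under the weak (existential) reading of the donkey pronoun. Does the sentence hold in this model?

False

"it" takes "a plot" as antecedent — a donkey pronoun bound across the clause boundary.
Truth condition: for no (s,p) with measured(s,p) does mapped(s,p) hold.
Restrictor pairs — does the scope hold? (S1,P1):fails  (S1,P3):holds  (S1,P5):fails  (S2,P1):holds  (S2,P2):fails  (S2,P3):fails  (S2,P5):fails  (S2,P6):fails  (S3,P1):fails  (S3,P3):holds  (S3,P5):fails  (S3,P6):fails
Scope holds for 3 pair(s), so the sentence is false.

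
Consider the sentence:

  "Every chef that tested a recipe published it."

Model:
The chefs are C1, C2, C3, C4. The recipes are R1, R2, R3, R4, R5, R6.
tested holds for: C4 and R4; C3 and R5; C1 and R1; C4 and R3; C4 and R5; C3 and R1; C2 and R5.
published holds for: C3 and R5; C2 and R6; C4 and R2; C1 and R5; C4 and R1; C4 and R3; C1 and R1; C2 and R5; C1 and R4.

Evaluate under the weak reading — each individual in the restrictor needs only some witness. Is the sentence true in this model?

True

"it" takes "a recipe" as antecedent — a donkey pronoun bound across the clause boundary.
Weak reading: every chef c with some tested-recipe has at least one tested-recipe r such that published(c,r).
Per chef: C1:✓  C2:✓  C3:✓  C4:✓
Every chef in the restrictor has a witness.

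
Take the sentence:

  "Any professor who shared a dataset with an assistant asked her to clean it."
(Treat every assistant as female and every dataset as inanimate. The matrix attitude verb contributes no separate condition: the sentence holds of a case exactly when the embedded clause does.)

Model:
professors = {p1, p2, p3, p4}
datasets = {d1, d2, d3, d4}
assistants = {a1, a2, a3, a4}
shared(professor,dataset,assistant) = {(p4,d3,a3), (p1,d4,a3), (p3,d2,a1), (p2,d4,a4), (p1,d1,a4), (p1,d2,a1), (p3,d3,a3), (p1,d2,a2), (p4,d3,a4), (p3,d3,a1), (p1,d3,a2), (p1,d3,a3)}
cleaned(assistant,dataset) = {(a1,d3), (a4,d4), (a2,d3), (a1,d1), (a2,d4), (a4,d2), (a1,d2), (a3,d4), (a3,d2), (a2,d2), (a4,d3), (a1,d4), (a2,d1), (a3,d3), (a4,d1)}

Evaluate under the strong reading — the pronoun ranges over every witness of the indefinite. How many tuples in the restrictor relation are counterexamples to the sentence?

0

"her" takes "an assistant" as antecedent and "it" takes "a dataset"; both are donkey pronouns co-varying with the restrictor.
Strong reading: for every (p,d,a) with shared(p,d,a), cleaned(a,d).
Restrictor triples: (p1,d1,a4)→cleaned(a4,d1) ✓  (p1,d2,a1)→cleaned(a1,d2) ✓  (p1,d2,a2)→cleaned(a2,d2) ✓  (p1,d3,a2)→cleaned(a2,d3) ✓  (p1,d3,a3)→cleaned(a3,d3) ✓  (p1,d4,a3)→cleaned(a3,d4) ✓  (p2,d4,a4)→cleaned(a4,d4) ✓  (p3,d2,a1)→cleaned(a1,d2) ✓  (p3,d3,a1)→cleaned(a1,d3) ✓  (p3,d3,a3)→cleaned(a3,d3) ✓  (p4,d3,a3)→cleaned(a3,d3) ✓  (p4,d3,a4)→cleaned(a4,d3) ✓
Counterexamples (restrictor triples failing the scope): 0.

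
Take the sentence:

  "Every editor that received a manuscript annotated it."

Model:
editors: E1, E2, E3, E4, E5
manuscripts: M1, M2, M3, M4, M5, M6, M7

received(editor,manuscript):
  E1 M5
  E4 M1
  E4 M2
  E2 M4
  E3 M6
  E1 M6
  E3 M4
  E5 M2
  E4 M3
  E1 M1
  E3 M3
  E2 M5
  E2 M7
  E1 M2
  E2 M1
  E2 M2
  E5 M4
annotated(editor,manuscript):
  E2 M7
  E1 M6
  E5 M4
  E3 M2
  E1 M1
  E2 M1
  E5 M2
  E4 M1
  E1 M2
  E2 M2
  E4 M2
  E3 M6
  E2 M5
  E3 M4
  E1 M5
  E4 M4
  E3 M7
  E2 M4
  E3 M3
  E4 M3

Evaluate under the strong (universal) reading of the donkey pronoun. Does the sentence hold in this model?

"it" takes "a manuscript" as antecedent — a donkey pronoun bound across the clause boundary.
Strong reading: for every (e,m) with received(e,m), annotated(e,m).
Restrictor pairs: (E1,M1) ✓  (E1,M2) ✓  (E1,M5) ✓  (E1,M6) ✓  (E2,M1) ✓  (E2,M2) ✓  (E2,M4) ✓  (E2,M5) ✓  (E2,M7) ✓  (E3,M3) ✓  (E3,M4) ✓  (E3,M6) ✓  (E4,M1) ✓  (E4,M2) ✓  (E4,M3) ✓  (E5,M2) ✓  (E5,M4) ✓
Every restrictor pair satisfies the scope.

True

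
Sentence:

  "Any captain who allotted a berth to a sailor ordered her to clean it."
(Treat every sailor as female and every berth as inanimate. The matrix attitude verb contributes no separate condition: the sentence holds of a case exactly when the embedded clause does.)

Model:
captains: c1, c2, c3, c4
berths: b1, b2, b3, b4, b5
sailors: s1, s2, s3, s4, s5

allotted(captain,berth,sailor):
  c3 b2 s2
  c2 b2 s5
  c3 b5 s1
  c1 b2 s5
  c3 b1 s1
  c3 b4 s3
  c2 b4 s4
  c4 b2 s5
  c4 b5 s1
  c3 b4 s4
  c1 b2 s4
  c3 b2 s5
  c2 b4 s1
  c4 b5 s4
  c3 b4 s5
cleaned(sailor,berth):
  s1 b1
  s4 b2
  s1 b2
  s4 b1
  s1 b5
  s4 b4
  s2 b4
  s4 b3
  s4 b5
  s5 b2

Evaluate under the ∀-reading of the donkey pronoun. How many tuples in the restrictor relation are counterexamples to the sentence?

4

"her" takes "a sailor" as antecedent and "it" takes "a berth"; both are donkey pronouns co-varying with the restrictor.
Strong reading: for every (c,b,s) with allotted(c,b,s), cleaned(s,b).
Restrictor triples: (c1,b2,s4)→cleaned(s4,b2) ✓  (c1,b2,s5)→cleaned(s5,b2) ✓  (c2,b2,s5)→cleaned(s5,b2) ✓  (c2,b4,s1)→cleaned(s1,b4) ✗  (c2,b4,s4)→cleaned(s4,b4) ✓  (c3,b1,s1)→cleaned(s1,b1) ✓  (c3,b2,s2)→cleaned(s2,b2) ✗  (c3,b2,s5)→cleaned(s5,b2) ✓  (c3,b4,s3)→cleaned(s3,b4) ✗  (c3,b4,s4)→cleaned(s4,b4) ✓  (c3,b4,s5)→cleaned(s5,b4) ✗  (c3,b5,s1)→cleaned(s1,b5) ✓  (c4,b2,s5)→cleaned(s5,b2) ✓  (c4,b5,s1)→cleaned(s1,b5) ✓  (c4,b5,s4)→cleaned(s4,b5) ✓
Counterexamples (restrictor triples failing the scope): 4.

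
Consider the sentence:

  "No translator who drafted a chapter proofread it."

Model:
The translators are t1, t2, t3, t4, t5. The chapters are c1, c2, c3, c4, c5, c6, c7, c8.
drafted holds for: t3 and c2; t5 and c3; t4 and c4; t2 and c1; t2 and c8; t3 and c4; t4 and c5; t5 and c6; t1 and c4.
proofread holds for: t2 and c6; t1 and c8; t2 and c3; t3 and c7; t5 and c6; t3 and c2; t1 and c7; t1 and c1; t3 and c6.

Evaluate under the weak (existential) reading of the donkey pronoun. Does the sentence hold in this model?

False

"it" takes "a chapter" as antecedent — a donkey pronoun bound across the clause boundary.
Truth condition: for no (t,c) with drafted(t,c) does proofread(t,c) hold.
Restrictor pairs — does the scope hold? (t1,c4):fails  (t2,c1):fails  (t2,c8):fails  (t3,c2):holds  (t3,c4):fails  (t4,c4):fails  (t4,c5):fails  (t5,c3):fails  (t5,c6):holds
Scope holds for 2 pair(s), so the sentence is false.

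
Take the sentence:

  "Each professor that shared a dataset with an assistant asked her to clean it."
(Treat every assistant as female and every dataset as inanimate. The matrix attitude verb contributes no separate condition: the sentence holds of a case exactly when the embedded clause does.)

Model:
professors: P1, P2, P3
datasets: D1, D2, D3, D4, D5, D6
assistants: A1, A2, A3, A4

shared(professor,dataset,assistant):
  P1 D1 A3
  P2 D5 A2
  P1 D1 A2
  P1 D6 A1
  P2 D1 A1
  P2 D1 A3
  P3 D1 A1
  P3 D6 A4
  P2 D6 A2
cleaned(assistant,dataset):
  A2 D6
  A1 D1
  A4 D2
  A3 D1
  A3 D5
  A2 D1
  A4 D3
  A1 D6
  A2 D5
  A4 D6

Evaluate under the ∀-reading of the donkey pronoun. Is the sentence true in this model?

True

"her" takes "an assistant" as antecedent and "it" takes "a dataset"; both are donkey pronouns co-varying with the restrictor.
Strong reading: for every (p,d,a) with shared(p,d,a), cleaned(a,d).
Restrictor triples: (P1,D1,A2)→cleaned(A2,D1) ✓  (P1,D1,A3)→cleaned(A3,D1) ✓  (P1,D6,A1)→cleaned(A1,D6) ✓  (P2,D1,A1)→cleaned(A1,D1) ✓  (P2,D1,A3)→cleaned(A3,D1) ✓  (P2,D5,A2)→cleaned(A2,D5) ✓  (P2,D6,A2)→cleaned(A2,D6) ✓  (P3,D1,A1)→cleaned(A1,D1) ✓  (P3,D6,A4)→cleaned(A4,D6) ✓
Every restrictor triple satisfies the scope.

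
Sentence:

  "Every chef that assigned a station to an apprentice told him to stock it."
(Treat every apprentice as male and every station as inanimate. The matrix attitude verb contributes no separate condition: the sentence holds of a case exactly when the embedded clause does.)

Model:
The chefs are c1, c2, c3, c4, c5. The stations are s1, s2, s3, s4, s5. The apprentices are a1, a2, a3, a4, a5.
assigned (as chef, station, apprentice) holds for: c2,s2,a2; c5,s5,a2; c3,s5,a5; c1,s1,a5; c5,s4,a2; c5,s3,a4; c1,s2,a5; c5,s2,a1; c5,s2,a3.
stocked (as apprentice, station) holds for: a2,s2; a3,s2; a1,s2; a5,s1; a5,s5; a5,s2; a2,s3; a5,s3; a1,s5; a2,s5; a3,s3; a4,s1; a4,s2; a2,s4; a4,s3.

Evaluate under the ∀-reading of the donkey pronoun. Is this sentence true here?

True

"him" takes "an apprentice" as antecedent and "it" takes "a station"; both are donkey pronouns co-varying with the restrictor.
Strong reading: for every (c,s,a) with assigned(c,s,a), stocked(a,s).
Restrictor triples: (c1,s1,a5)→stocked(a5,s1) ✓  (c1,s2,a5)→stocked(a5,s2) ✓  (c2,s2,a2)→stocked(a2,s2) ✓  (c3,s5,a5)→stocked(a5,s5) ✓  (c5,s2,a1)→stocked(a1,s2) ✓  (c5,s2,a3)→stocked(a3,s2) ✓  (c5,s3,a4)→stocked(a4,s3) ✓  (c5,s4,a2)→stocked(a2,s4) ✓  (c5,s5,a2)→stocked(a2,s5) ✓
Every restrictor triple satisfies the scope.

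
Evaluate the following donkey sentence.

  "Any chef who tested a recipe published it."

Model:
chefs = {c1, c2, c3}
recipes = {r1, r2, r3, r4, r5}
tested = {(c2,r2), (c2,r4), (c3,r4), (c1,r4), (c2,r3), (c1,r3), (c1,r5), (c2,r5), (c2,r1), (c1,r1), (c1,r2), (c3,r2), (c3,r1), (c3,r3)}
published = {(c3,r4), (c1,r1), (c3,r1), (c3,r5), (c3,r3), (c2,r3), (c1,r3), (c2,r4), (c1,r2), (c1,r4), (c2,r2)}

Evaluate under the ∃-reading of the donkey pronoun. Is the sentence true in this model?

"it" takes "a recipe" as antecedent — a donkey pronoun bound across the clause boundary.
Weak reading: every chef c with some tested-recipe has at least one tested-recipe r such that published(c,r).
Per chef: c1:✓  c2:✓  c3:✓
Every chef in the restrictor has a witness.

True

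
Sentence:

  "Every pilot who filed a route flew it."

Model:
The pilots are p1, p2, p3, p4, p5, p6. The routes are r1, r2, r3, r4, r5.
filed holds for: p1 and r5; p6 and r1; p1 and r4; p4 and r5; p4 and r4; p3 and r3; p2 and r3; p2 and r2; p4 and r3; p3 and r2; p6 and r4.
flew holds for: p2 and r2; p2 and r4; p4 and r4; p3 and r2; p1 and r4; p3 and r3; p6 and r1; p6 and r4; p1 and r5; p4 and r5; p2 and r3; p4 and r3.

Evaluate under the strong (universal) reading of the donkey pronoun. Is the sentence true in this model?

True

"it" takes "a route" as antecedent — a donkey pronoun bound across the clause boundary.
Strong reading: for every (p,r) with filed(p,r), flew(p,r).
Restrictor pairs: (p1,r4) ✓  (p1,r5) ✓  (p2,r2) ✓  (p2,r3) ✓  (p3,r2) ✓  (p3,r3) ✓  (p4,r3) ✓  (p4,r4) ✓  (p4,r5) ✓  (p6,r1) ✓  (p6,r4) ✓
Every restrictor pair satisfies the scope.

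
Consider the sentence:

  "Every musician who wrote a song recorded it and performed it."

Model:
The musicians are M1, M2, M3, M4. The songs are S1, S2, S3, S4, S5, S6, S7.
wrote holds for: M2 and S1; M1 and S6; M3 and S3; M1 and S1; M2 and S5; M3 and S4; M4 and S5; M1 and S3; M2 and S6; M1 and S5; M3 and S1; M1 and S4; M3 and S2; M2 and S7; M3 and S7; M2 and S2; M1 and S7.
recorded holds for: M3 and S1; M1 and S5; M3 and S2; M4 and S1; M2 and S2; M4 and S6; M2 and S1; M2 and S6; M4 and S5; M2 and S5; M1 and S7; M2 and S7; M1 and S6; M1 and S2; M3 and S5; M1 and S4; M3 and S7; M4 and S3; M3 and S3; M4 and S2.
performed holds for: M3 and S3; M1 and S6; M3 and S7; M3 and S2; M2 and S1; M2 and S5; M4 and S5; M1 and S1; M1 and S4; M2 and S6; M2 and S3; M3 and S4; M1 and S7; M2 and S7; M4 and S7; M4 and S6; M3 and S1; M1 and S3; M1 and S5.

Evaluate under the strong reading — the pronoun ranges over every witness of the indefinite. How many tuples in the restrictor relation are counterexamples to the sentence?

4

"it" takes "a song" as antecedent — a donkey pronoun bound across the clause boundary.
Strong reading: for every (m,s) with wrote(m,s), recorded(m,s) ∧ performed(m,s).
Restrictor pairs: (M1,S1) ✗  (M1,S3) ✗  (M1,S4) ✓  (M1,S5) ✓  (M1,S6) ✓  (M1,S7) ✓  (M2,S1) ✓  (M2,S2) ✗  (M2,S5) ✓  (M2,S6) ✓  (M2,S7) ✓  (M3,S1) ✓  (M3,S2) ✓  (M3,S3) ✓  (M3,S4) ✗  (M3,S7) ✓  (M4,S5) ✓
Counterexamples (restrictor pairs failing the scope): 4.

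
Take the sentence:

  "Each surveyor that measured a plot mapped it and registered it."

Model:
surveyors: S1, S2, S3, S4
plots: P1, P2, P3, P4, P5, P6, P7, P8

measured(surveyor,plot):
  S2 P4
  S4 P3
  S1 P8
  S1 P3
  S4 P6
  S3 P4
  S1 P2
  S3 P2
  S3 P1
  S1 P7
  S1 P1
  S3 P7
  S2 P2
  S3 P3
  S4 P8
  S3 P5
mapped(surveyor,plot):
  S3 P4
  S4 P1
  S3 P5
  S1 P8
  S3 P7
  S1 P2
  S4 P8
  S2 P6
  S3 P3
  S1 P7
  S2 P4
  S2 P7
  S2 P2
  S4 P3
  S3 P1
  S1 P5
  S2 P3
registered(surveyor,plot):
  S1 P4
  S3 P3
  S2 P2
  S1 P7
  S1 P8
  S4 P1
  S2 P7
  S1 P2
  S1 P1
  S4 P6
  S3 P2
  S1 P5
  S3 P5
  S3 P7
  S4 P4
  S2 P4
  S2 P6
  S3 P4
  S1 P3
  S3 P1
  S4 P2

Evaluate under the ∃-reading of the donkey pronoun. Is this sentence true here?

False

"it" takes "a plot" as antecedent — a donkey pronoun bound across the clause boundary.
Weak reading: every surveyor s with some measured-plot has at least one measured-plot p such that mapped(s,p) ∧ registered(s,p).
Per surveyor: S1:✓  S2:✓  S3:✓  S4:✗
S4 has no witness among its measured-plots.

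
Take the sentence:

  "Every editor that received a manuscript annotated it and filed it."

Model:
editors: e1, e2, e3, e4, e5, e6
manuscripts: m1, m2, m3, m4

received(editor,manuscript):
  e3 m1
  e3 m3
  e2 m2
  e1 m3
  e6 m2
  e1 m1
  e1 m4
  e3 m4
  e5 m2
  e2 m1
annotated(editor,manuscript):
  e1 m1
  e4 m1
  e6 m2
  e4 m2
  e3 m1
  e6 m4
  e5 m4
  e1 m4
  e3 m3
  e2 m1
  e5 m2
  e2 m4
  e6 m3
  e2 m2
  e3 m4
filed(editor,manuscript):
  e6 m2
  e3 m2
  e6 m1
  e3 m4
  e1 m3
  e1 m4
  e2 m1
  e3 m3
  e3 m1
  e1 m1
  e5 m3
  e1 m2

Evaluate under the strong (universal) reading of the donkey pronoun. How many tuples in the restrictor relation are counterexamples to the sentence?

"it" takes "a manuscript" as antecedent — a donkey pronoun bound across the clause boundary.
Strong reading: for every (e,m) with received(e,m), annotated(e,m) ∧ filed(e,m).
Restrictor pairs: (e1,m1) ✓  (e1,m3) ✗  (e1,m4) ✓  (e2,m1) ✓  (e2,m2) ✗  (e3,m1) ✓  (e3,m3) ✓  (e3,m4) ✓  (e5,m2) ✗  (e6,m2) ✓
Counterexamples (restrictor pairs failing the scope): 3.

3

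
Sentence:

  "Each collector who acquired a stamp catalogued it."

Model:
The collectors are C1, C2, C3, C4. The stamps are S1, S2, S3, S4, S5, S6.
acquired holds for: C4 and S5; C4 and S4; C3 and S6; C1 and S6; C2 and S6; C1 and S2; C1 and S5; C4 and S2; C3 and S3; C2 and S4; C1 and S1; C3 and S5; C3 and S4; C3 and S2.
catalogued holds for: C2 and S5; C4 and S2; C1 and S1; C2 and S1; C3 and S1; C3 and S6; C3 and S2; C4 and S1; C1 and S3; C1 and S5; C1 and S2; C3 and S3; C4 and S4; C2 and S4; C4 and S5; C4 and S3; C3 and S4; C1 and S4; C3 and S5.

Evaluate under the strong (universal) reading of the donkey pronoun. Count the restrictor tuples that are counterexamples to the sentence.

2

"it" takes "a stamp" as antecedent — a donkey pronoun bound across the clause boundary.
Strong reading: for every (c,s) with acquired(c,s), catalogued(c,s).
Restrictor pairs: (C1,S1) ✓  (C1,S2) ✓  (C1,S5) ✓  (C1,S6) ✗  (C2,S4) ✓  (C2,S6) ✗  (C3,S2) ✓  (C3,S3) ✓  (C3,S4) ✓  (C3,S5) ✓  (C3,S6) ✓  (C4,S2) ✓  (C4,S4) ✓  (C4,S5) ✓
Counterexamples (restrictor pairs failing the scope): 2.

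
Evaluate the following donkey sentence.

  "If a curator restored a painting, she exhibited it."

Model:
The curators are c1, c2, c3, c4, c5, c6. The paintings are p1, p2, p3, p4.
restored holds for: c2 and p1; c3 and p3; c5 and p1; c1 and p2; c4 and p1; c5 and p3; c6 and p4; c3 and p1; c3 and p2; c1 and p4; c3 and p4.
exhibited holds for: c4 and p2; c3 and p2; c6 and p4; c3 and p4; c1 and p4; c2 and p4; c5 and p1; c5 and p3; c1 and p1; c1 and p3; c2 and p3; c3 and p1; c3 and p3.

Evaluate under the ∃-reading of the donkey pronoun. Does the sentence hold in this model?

"it" takes "a painting" as antecedent — a donkey pronoun bound across the clause boundary.
Weak reading: every curator c with some restored-painting has at least one restored-painting p such that exhibited(c,p).
Per curator: c1:✓  c2:✗  c3:✓  c4:✗  c5:✓  c6:✓
c2 has no witness among its restored-paintings.

False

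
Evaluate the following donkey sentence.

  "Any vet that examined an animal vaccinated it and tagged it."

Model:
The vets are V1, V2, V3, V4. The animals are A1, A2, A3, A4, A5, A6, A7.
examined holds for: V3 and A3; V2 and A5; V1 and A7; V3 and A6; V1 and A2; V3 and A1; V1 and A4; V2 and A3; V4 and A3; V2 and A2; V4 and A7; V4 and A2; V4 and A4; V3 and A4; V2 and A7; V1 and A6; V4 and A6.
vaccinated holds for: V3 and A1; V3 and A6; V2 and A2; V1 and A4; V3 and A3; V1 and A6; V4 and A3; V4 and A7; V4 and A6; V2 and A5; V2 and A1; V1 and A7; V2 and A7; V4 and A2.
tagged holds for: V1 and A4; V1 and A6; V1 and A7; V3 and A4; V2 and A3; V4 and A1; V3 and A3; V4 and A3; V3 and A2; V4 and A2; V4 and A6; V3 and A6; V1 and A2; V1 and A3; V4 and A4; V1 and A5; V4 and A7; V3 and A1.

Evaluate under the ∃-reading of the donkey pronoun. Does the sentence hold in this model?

False

"it" takes "an animal" as antecedent — a donkey pronoun bound across the clause boundary.
Weak reading: every vet v with some examined-animal has at least one examined-animal a such that vaccinated(v,a) ∧ tagged(v,a).
Per vet: V1:✓  V2:✗  V3:✓  V4:✓
V2 has no witness among its examined-animals.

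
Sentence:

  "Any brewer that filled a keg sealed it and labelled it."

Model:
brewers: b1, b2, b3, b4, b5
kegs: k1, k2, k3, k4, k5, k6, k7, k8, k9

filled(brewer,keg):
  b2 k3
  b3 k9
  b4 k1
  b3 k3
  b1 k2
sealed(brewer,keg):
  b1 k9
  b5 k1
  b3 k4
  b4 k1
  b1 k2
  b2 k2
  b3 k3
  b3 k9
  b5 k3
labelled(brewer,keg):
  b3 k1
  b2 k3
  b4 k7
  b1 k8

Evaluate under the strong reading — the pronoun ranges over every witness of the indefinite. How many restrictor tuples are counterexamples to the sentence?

5

"it" takes "a keg" as antecedent — a donkey pronoun bound across the clause boundary.
Strong reading: for every (b,k) with filled(b,k), sealed(b,k) ∧ labelled(b,k).
Restrictor pairs: (b1,k2) ✗  (b2,k3) ✗  (b3,k3) ✗  (b3,k9) ✗  (b4,k1) ✗
Counterexamples (restrictor pairs failing the scope): 5.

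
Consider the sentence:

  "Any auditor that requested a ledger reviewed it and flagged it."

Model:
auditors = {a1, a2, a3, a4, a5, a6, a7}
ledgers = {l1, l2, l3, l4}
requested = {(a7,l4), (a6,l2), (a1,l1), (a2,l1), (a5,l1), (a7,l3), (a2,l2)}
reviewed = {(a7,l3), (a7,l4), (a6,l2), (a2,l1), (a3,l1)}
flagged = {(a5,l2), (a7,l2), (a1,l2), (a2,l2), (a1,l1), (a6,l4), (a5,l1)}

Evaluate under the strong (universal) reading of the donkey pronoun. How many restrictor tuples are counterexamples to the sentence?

"it" takes "a ledger" as antecedent — a donkey pronoun bound across the clause boundary.
Strong reading: for every (a,l) with requested(a,l), reviewed(a,l) ∧ flagged(a,l).
Restrictor pairs: (a1,l1) ✗  (a2,l1) ✗  (a2,l2) ✗  (a5,l1) ✗  (a6,l2) ✗  (a7,l3) ✗  (a7,l4) ✗
Counterexamples (restrictor pairs failing the scope): 7.

7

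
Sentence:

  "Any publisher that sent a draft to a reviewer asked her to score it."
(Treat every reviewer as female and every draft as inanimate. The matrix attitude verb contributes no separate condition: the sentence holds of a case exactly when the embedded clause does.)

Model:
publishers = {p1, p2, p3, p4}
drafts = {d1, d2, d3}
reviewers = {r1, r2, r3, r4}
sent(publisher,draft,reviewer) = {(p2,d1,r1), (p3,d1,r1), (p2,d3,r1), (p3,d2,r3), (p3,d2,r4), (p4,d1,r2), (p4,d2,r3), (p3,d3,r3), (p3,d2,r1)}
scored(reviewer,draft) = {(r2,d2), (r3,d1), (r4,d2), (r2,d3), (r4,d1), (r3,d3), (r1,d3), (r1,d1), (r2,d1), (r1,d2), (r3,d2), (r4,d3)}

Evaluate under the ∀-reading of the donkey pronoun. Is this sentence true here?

True

"her" takes "a reviewer" as antecedent and "it" takes "a draft"; both are donkey pronouns co-varying with the restrictor.
Strong reading: for every (p,d,r) with sent(p,d,r), scored(r,d).
Restrictor triples: (p2,d1,r1)→scored(r1,d1) ✓  (p2,d3,r1)→scored(r1,d3) ✓  (p3,d1,r1)→scored(r1,d1) ✓  (p3,d2,r1)→scored(r1,d2) ✓  (p3,d2,r3)→scored(r3,d2) ✓  (p3,d2,r4)→scored(r4,d2) ✓  (p3,d3,r3)→scored(r3,d3) ✓  (p4,d1,r2)→scored(r2,d1) ✓  (p4,d2,r3)→scored(r3,d2) ✓
Every restrictor triple satisfies the scope.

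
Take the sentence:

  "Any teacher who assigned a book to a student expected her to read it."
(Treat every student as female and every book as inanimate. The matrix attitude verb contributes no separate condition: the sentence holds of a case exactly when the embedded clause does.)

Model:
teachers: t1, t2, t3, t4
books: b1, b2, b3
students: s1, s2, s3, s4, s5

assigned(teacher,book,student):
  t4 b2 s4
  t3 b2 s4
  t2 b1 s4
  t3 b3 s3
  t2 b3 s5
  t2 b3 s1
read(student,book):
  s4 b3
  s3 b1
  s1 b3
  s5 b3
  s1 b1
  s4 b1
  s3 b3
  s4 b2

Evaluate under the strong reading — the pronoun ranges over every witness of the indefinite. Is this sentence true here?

True

"her" takes "a student" as antecedent and "it" takes "a book"; both are donkey pronouns co-varying with the restrictor.
Strong reading: for every (t,b,s) with assigned(t,b,s), read(s,b).
Restrictor triples: (t2,b1,s4)→read(s4,b1) ✓  (t2,b3,s1)→read(s1,b3) ✓  (t2,b3,s5)→read(s5,b3) ✓  (t3,b2,s4)→read(s4,b2) ✓  (t3,b3,s3)→read(s3,b3) ✓  (t4,b2,s4)→read(s4,b2) ✓
Every restrictor triple satisfies the scope.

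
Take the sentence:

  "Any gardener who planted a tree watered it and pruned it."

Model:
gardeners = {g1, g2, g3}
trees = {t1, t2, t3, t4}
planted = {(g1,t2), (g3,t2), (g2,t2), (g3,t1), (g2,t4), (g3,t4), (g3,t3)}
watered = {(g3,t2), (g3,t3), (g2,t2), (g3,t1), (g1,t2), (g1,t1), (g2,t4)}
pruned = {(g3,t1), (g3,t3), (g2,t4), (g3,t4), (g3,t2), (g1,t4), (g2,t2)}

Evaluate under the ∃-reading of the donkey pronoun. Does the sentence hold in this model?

"it" takes "a tree" as antecedent — a donkey pronoun bound across the clause boundary.
Weak reading: every gardener g with some planted-tree has at least one planted-tree t such that watered(g,t) ∧ pruned(g,t).
Per gardener: g1:✗  g2:✓  g3:✓
g1 has no witness among its planted-trees.

False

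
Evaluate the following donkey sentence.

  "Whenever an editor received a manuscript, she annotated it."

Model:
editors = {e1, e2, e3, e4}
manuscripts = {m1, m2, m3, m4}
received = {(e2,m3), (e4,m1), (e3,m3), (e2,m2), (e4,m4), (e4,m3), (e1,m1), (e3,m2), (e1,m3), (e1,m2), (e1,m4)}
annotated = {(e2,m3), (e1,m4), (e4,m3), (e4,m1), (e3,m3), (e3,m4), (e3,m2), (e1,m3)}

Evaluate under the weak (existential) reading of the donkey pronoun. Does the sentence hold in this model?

"it" takes "a manuscript" as antecedent — a donkey pronoun bound across the clause boundary.
Weak reading: every editor e with some received-manuscript has at least one received-manuscript m such that annotated(e,m).
Per editor: e1:✓  e2:✓  e3:✓  e4:✓
Every editor in the restrictor has a witness.

True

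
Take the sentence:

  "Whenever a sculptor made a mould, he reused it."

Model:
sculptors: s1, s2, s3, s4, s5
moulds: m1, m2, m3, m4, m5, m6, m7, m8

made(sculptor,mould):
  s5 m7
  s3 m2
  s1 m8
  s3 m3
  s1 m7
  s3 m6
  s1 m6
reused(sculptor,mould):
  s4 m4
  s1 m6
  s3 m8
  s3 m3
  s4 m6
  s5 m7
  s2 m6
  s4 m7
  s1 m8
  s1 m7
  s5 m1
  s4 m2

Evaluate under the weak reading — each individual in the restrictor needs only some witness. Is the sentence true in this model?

True

"it" takes "a mould" as antecedent — a donkey pronoun bound across the clause boundary.
Weak reading: every sculptor s with some made-mould has at least one made-mould m such that reused(s,m).
Per sculptor: s1:✓  s3:✓  s5:✓
Every sculptor in the restrictor has a witness.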